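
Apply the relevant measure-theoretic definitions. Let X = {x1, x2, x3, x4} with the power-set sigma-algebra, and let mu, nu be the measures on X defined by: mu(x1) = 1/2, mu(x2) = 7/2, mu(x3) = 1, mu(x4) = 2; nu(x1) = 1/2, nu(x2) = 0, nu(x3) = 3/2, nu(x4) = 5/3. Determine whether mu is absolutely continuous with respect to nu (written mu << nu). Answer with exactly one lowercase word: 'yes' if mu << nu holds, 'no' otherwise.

mu << nu means: every nu-null measurable set is also mu-null; equivalently, for every atom x, if nu({x}) = 0 then mu({x}) = 0.
Checking each atom:
  x1: nu = 1/2 > 0 -> no constraint.
  x2: nu = 0, mu = 7/2 > 0 -> violates mu << nu.
  x3: nu = 3/2 > 0 -> no constraint.
  x4: nu = 5/3 > 0 -> no constraint.
The atom(s) x2 violate the condition (nu = 0 but mu > 0). Therefore mu is NOT absolutely continuous w.r.t. nu.

no


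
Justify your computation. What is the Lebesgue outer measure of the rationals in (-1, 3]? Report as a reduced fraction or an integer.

E = Q cap (-1, 3] is a subset of Q, which is countable. Enumerate Q = {q_1, q_2, ...}; for any eps > 0, cover q_k by the open interval (q_k - eps/2^(k+1), q_k + eps/2^(k+1)), of length eps/2^k. The total cover length is sum_{k>=1} eps/2^k = eps. Hence m*(E) <= m*(Q) <= eps for every eps > 0, and since outer measure is non-negative, m*(E) = 0.

0


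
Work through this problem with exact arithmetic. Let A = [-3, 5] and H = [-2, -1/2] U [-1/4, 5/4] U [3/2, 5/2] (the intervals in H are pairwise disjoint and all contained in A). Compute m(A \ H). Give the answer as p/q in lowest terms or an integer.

The ambient interval has length m(A) = 5 - (-3) = 8.
Since the holes are disjoint and sit inside A, by finite additivity
  m(H) = sum_i (b_i - a_i), and m(A \ H) = m(A) - m(H).
Computing the hole measures:
  m(H_1) = -1/2 - (-2) = 3/2.
  m(H_2) = 5/4 - (-1/4) = 3/2.
  m(H_3) = 5/2 - 3/2 = 1.
Summed: m(H) = 3/2 + 3/2 + 1 = 4.
So m(A \ H) = 8 - 4 = 4.

4


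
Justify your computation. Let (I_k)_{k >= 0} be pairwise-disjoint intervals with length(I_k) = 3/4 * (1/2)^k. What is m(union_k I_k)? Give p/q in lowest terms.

By countable additivity of the Lebesgue measure on pairwise disjoint measurable sets,
  m(union_{k >= 0} I_k) = sum_{k >= 0} m(I_k) = sum_{k >= 0} a * r^k,
  with a = 3/4 and r = 1/2.
Since 0 < r = 1/2 < 1, the geometric series converges:
  sum_{k >= 0} a * r^k = a / (1 - r).
  = 3/4 / (1 - 1/2)
  = 3/4 / (1/2)
  = 3/2.

3/2


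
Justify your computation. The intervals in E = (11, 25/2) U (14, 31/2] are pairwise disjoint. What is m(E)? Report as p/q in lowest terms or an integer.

For pairwise disjoint intervals, m(union_i I_i) = sum_i m(I_i),
and m is invariant under swapping open/closed endpoints (single points have measure 0).
So m(E) = sum_i (b_i - a_i).
  I_1 has length 25/2 - 11 = 3/2.
  I_2 has length 31/2 - 14 = 3/2.
Summing:
  m(E) = 3/2 + 3/2 = 3.

3


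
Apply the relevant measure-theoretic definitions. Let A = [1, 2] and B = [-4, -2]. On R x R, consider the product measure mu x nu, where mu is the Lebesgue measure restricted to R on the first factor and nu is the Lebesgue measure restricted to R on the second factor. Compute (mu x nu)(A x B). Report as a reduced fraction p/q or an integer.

For a measurable rectangle A x B, the product measure satisfies
  (mu x nu)(A x B) = mu(A) * nu(B).
  mu(A) = 1.
  nu(B) = 2.
  (mu x nu)(A x B) = 1 * 2 = 2.

2


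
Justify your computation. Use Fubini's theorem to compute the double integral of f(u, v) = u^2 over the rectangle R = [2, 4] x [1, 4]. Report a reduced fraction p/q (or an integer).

f(u, v) is a tensor product of a function of u and a function of v, and both factors are bounded continuous (hence Lebesgue integrable) on the rectangle, so Fubini's theorem applies:
  integral_R f d(m x m) = (integral_a1^b1 u^2 du) * (integral_a2^b2 1 dv).
Inner integral in u: integral_{2}^{4} u^2 du = (4^3 - 2^3)/3
  = 56/3.
Inner integral in v: integral_{1}^{4} 1 dv = (4^1 - 1^1)/1
  = 3.
Product: (56/3) * (3) = 56.

56


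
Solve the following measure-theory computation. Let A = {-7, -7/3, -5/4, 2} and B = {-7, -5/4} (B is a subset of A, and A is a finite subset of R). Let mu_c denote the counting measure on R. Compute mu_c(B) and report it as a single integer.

Counting measure assigns mu_c(E) = |E| (number of elements) when E is finite.
B has 2 element(s), so mu_c(B) = 2.

2


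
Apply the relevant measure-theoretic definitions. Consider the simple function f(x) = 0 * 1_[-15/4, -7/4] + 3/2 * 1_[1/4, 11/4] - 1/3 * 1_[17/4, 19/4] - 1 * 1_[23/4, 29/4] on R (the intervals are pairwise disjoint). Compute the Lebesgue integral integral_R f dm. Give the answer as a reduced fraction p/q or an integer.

For a simple function f = sum_i c_i * 1_{A_i} with disjoint A_i,
  integral f dm = sum_i c_i * m(A_i).
Lengths of the A_i:
  m(A_1) = -7/4 - (-15/4) = 2.
  m(A_2) = 11/4 - 1/4 = 5/2.
  m(A_3) = 19/4 - 17/4 = 1/2.
  m(A_4) = 29/4 - 23/4 = 3/2.
Contributions c_i * m(A_i):
  (0) * (2) = 0.
  (3/2) * (5/2) = 15/4.
  (-1/3) * (1/2) = -1/6.
  (-1) * (3/2) = -3/2.
Total: 0 + 15/4 - 1/6 - 3/2 = 25/12.

25/12


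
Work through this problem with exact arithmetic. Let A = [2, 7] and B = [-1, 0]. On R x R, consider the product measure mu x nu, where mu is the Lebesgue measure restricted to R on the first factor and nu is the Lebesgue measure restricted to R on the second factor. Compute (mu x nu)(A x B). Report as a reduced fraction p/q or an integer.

For a measurable rectangle A x B, the product measure satisfies
  (mu x nu)(A x B) = mu(A) * nu(B).
  mu(A) = 5.
  nu(B) = 1.
  (mu x nu)(A x B) = 5 * 1 = 5.

5


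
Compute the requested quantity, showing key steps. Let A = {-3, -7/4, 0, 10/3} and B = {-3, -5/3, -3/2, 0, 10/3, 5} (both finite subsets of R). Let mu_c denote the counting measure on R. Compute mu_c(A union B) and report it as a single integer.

Counting measure on a finite set equals cardinality. By inclusion-exclusion, |A union B| = |A| + |B| - |A cap B|.
|A| = 4, |B| = 6, |A cap B| = 3.
So mu_c(A union B) = 4 + 6 - 3 = 7.

7


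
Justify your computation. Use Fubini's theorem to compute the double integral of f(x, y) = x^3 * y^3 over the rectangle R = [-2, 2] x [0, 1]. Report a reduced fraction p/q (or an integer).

f(x, y) is a tensor product of a function of x and a function of y, and both factors are bounded continuous (hence Lebesgue integrable) on the rectangle, so Fubini's theorem applies:
  integral_R f d(m x m) = (integral_a1^b1 x^3 dx) * (integral_a2^b2 y^3 dy).
Inner integral in x: integral_{-2}^{2} x^3 dx = (2^4 - (-2)^4)/4
  = 0.
Inner integral in y: integral_{0}^{1} y^3 dy = (1^4 - 0^4)/4
  = 1/4.
Product: (0) * (1/4) = 0.

0


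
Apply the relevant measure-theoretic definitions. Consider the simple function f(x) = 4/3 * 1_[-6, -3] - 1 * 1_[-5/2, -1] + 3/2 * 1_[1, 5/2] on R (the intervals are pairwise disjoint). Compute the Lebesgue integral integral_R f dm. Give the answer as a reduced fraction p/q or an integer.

For a simple function f = sum_i c_i * 1_{A_i} with disjoint A_i,
  integral f dm = sum_i c_i * m(A_i).
Lengths of the A_i:
  m(A_1) = -3 - (-6) = 3.
  m(A_2) = -1 - (-5/2) = 3/2.
  m(A_3) = 5/2 - 1 = 3/2.
Contributions c_i * m(A_i):
  (4/3) * (3) = 4.
  (-1) * (3/2) = -3/2.
  (3/2) * (3/2) = 9/4.
Total: 4 - 3/2 + 9/4 = 19/4.

19/4


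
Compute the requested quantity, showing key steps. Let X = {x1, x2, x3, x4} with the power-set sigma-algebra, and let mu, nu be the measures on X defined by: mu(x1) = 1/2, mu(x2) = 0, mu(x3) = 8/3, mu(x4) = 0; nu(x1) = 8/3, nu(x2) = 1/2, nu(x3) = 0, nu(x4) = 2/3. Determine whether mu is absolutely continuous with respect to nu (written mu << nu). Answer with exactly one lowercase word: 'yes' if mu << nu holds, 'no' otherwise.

mu << nu means: every nu-null measurable set is also mu-null; equivalently, for every atom x, if nu({x}) = 0 then mu({x}) = 0.
Checking each atom:
  x1: nu = 8/3 > 0 -> no constraint.
  x2: nu = 1/2 > 0 -> no constraint.
  x3: nu = 0, mu = 8/3 > 0 -> violates mu << nu.
  x4: nu = 2/3 > 0 -> no constraint.
The atom(s) x3 violate the condition (nu = 0 but mu > 0). Therefore mu is NOT absolutely continuous w.r.t. nu.

no


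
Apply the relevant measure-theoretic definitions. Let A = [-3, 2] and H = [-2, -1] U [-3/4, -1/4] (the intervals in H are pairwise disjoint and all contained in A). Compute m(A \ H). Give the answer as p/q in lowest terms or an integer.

The ambient interval has length m(A) = 2 - (-3) = 5.
Since the holes are disjoint and sit inside A, by finite additivity
  m(H) = sum_i (b_i - a_i), and m(A \ H) = m(A) - m(H).
Computing the hole measures:
  m(H_1) = -1 - (-2) = 1.
  m(H_2) = -1/4 - (-3/4) = 1/2.
Summed: m(H) = 1 + 1/2 = 3/2.
So m(A \ H) = 5 - 3/2 = 7/2.

7/2


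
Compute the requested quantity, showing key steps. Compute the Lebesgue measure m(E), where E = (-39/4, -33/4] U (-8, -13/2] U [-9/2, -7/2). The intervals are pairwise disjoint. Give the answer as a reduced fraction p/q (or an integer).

For pairwise disjoint intervals, m(union_i I_i) = sum_i m(I_i),
and m is invariant under swapping open/closed endpoints (single points have measure 0).
So m(E) = sum_i (b_i - a_i).
  I_1 has length -33/4 - (-39/4) = 3/2.
  I_2 has length -13/2 - (-8) = 3/2.
  I_3 has length -7/2 - (-9/2) = 1.
Summing:
  m(E) = 3/2 + 3/2 + 1 = 4.

4


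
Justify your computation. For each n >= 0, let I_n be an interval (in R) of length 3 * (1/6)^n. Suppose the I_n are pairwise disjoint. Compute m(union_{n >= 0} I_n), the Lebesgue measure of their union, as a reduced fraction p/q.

By countable additivity of the Lebesgue measure on pairwise disjoint measurable sets,
  m(union_{n >= 0} I_n) = sum_{n >= 0} m(I_n) = sum_{n >= 0} a * r^n,
  with a = 3 and r = 1/6.
Since 0 < r = 1/6 < 1, the geometric series converges:
  sum_{n >= 0} a * r^n = a / (1 - r).
  = 3 / (1 - 1/6)
  = 3 / (5/6)
  = 18/5.

18/5


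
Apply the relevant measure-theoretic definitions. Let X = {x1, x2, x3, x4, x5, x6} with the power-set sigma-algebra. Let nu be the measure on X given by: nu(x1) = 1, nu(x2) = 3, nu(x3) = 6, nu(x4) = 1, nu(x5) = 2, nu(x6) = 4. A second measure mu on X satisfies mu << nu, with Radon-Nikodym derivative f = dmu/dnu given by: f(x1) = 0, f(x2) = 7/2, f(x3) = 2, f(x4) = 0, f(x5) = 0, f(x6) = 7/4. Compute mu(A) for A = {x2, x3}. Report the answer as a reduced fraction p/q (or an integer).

By the defining property of the Radon-Nikodym derivative, for every measurable set A,
  mu(A) = integral_A f dnu.
Since nu is a discrete measure concentrated on the atoms of X, the integral over A reduces to the sum
  mu(A) = sum_{x in A} f(x) * nu({x}).
Computing each term:
  x2: f(x2) * nu(x2) = 7/2 * 3 = 21/2.
  x3: f(x3) * nu(x3) = 2 * 6 = 12.
Summing: mu(A) = 21/2 + 12 = 45/2.

45/2


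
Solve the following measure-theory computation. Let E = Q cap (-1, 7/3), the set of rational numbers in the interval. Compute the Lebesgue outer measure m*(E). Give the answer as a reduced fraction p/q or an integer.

The set Q cap (-1, 7/3) is countable (a subset of the countable set Q). Lebesgue outer measure of any countable set is 0: each singleton {q} has m*({q}) = 0, and by countable subadditivity m*(union_k {q_k}) <= sum_k m*({q_k}) = sum_k 0 = 0. The reverse inequality m*(E) >= 0 is automatic. So m*(Q cap (-1, 7/3)) = 0.

0


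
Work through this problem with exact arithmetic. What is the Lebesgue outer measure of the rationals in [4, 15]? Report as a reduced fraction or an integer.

E = Q cap [4, 15] is a subset of Q, which is countable. Enumerate Q = {q_1, q_2, ...}; for any eps > 0, cover q_k by the open interval (q_k - eps/2^(k+1), q_k + eps/2^(k+1)), of length eps/2^k. The total cover length is sum_{k>=1} eps/2^k = eps. Hence m*(E) <= m*(Q) <= eps for every eps > 0, and since outer measure is non-negative, m*(E) = 0.

0


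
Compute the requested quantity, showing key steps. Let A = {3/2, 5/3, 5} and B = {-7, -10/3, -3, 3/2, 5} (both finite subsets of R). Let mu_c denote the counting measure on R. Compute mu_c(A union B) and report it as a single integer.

Counting measure on a finite set equals cardinality. By inclusion-exclusion, |A union B| = |A| + |B| - |A cap B|.
|A| = 3, |B| = 5, |A cap B| = 2.
So mu_c(A union B) = 3 + 5 - 2 = 6.

6


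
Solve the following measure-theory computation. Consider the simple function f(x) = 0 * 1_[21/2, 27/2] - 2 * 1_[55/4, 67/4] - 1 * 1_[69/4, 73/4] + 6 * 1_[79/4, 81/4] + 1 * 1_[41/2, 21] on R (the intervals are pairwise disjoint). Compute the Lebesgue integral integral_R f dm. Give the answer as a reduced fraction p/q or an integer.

For a simple function f = sum_i c_i * 1_{A_i} with disjoint A_i,
  integral f dm = sum_i c_i * m(A_i).
Lengths of the A_i:
  m(A_1) = 27/2 - 21/2 = 3.
  m(A_2) = 67/4 - 55/4 = 3.
  m(A_3) = 73/4 - 69/4 = 1.
  m(A_4) = 81/4 - 79/4 = 1/2.
  m(A_5) = 21 - 41/2 = 1/2.
Contributions c_i * m(A_i):
  (0) * (3) = 0.
  (-2) * (3) = -6.
  (-1) * (1) = -1.
  (6) * (1/2) = 3.
  (1) * (1/2) = 1/2.
Total: 0 - 6 - 1 + 3 + 1/2 = -7/2.

-7/2


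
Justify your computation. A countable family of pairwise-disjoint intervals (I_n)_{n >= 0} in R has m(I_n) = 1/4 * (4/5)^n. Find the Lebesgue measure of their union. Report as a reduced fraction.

By countable additivity of the Lebesgue measure on pairwise disjoint measurable sets,
  m(union_{n >= 0} I_n) = sum_{n >= 0} m(I_n) = sum_{n >= 0} a * r^n,
  with a = 1/4 and r = 4/5.
Since 0 < r = 4/5 < 1, the geometric series converges:
  sum_{n >= 0} a * r^n = a / (1 - r).
  = 1/4 / (1 - 4/5)
  = 1/4 / (1/5)
  = 5/4.

5/4


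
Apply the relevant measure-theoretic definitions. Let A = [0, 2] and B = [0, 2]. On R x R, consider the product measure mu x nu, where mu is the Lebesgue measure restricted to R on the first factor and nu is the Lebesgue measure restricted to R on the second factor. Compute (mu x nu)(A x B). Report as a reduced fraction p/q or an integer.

For a measurable rectangle A x B, the product measure satisfies
  (mu x nu)(A x B) = mu(A) * nu(B).
  mu(A) = 2.
  nu(B) = 2.
  (mu x nu)(A x B) = 2 * 2 = 4.

4


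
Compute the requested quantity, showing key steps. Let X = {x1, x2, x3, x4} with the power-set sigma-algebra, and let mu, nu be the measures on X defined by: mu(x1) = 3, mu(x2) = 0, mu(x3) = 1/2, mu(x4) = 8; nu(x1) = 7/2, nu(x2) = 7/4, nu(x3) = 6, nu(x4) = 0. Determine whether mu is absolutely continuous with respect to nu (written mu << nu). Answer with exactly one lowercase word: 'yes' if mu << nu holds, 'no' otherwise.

mu << nu means: every nu-null measurable set is also mu-null; equivalently, for every atom x, if nu({x}) = 0 then mu({x}) = 0.
Checking each atom:
  x1: nu = 7/2 > 0 -> no constraint.
  x2: nu = 7/4 > 0 -> no constraint.
  x3: nu = 6 > 0 -> no constraint.
  x4: nu = 0, mu = 8 > 0 -> violates mu << nu.
The atom(s) x4 violate the condition (nu = 0 but mu > 0). Therefore mu is NOT absolutely continuous w.r.t. nu.

no


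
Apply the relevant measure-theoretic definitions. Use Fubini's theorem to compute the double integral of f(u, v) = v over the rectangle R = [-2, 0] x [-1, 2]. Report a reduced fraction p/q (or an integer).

f(u, v) is a tensor product of a function of u and a function of v, and both factors are bounded continuous (hence Lebesgue integrable) on the rectangle, so Fubini's theorem applies:
  integral_R f d(m x m) = (integral_a1^b1 1 du) * (integral_a2^b2 v dv).
Inner integral in u: integral_{-2}^{0} 1 du = (0^1 - (-2)^1)/1
  = 2.
Inner integral in v: integral_{-1}^{2} v dv = (2^2 - (-1)^2)/2
  = 3/2.
Product: (2) * (3/2) = 3.

3


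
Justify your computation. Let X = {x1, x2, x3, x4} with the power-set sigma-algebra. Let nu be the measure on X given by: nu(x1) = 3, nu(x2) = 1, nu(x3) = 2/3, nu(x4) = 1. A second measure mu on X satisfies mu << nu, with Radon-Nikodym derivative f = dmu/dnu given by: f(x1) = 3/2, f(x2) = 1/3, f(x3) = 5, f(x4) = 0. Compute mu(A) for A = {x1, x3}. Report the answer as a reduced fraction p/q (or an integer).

By the defining property of the Radon-Nikodym derivative, for every measurable set A,
  mu(A) = integral_A f dnu.
Since nu is a discrete measure concentrated on the atoms of X, the integral over A reduces to the sum
  mu(A) = sum_{x in A} f(x) * nu({x}).
Computing each term:
  x1: f(x1) * nu(x1) = 3/2 * 3 = 9/2.
  x3: f(x3) * nu(x3) = 5 * 2/3 = 10/3.
Summing: mu(A) = 9/2 + 10/3 = 47/6.

47/6


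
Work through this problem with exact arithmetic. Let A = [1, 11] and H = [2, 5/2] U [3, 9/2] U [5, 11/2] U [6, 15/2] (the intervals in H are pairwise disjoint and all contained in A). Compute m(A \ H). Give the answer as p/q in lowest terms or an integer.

The ambient interval has length m(A) = 11 - 1 = 10.
Since the holes are disjoint and sit inside A, by finite additivity
  m(H) = sum_i (b_i - a_i), and m(A \ H) = m(A) - m(H).
Computing the hole measures:
  m(H_1) = 5/2 - 2 = 1/2.
  m(H_2) = 9/2 - 3 = 3/2.
  m(H_3) = 11/2 - 5 = 1/2.
  m(H_4) = 15/2 - 6 = 3/2.
Summed: m(H) = 1/2 + 3/2 + 1/2 + 3/2 = 4.
So m(A \ H) = 10 - 4 = 6.

6


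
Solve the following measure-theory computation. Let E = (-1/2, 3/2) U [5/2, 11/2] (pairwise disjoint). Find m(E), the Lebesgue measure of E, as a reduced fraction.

For pairwise disjoint intervals, m(union_i I_i) = sum_i m(I_i),
and m is invariant under swapping open/closed endpoints (single points have measure 0).
So m(E) = sum_i (b_i - a_i).
  I_1 has length 3/2 - (-1/2) = 2.
  I_2 has length 11/2 - 5/2 = 3.
Summing:
  m(E) = 2 + 3 = 5.

5


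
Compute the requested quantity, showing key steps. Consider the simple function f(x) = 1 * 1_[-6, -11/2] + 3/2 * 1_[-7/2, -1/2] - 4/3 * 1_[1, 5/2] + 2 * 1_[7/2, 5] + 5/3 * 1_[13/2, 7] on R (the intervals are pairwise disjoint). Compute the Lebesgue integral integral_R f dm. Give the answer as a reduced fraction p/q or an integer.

For a simple function f = sum_i c_i * 1_{A_i} with disjoint A_i,
  integral f dm = sum_i c_i * m(A_i).
Lengths of the A_i:
  m(A_1) = -11/2 - (-6) = 1/2.
  m(A_2) = -1/2 - (-7/2) = 3.
  m(A_3) = 5/2 - 1 = 3/2.
  m(A_4) = 5 - 7/2 = 3/2.
  m(A_5) = 7 - 13/2 = 1/2.
Contributions c_i * m(A_i):
  (1) * (1/2) = 1/2.
  (3/2) * (3) = 9/2.
  (-4/3) * (3/2) = -2.
  (2) * (3/2) = 3.
  (5/3) * (1/2) = 5/6.
Total: 1/2 + 9/2 - 2 + 3 + 5/6 = 41/6.

41/6


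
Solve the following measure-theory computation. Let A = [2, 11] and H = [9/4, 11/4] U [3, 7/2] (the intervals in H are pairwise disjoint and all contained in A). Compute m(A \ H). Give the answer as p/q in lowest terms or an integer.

The ambient interval has length m(A) = 11 - 2 = 9.
Since the holes are disjoint and sit inside A, by finite additivity
  m(H) = sum_i (b_i - a_i), and m(A \ H) = m(A) - m(H).
Computing the hole measures:
  m(H_1) = 11/4 - 9/4 = 1/2.
  m(H_2) = 7/2 - 3 = 1/2.
Summed: m(H) = 1/2 + 1/2 = 1.
So m(A \ H) = 9 - 1 = 8.

8


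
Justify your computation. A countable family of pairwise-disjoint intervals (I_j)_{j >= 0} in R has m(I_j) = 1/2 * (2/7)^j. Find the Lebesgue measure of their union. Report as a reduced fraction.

By countable additivity of the Lebesgue measure on pairwise disjoint measurable sets,
  m(union_{j >= 0} I_j) = sum_{j >= 0} m(I_j) = sum_{j >= 0} a * r^j,
  with a = 1/2 and r = 2/7.
Since 0 < r = 2/7 < 1, the geometric series converges:
  sum_{j >= 0} a * r^j = a / (1 - r).
  = 1/2 / (1 - 2/7)
  = 1/2 / (5/7)
  = 7/10.

7/10


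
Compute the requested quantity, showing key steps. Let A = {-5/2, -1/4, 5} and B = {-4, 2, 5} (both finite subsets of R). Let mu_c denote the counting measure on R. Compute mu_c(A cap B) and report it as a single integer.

Counting measure on a finite set equals cardinality. mu_c(A cap B) = |A cap B| (elements appearing in both).
Enumerating the elements of A that also lie in B gives 1 element(s).
So mu_c(A cap B) = 1.

1


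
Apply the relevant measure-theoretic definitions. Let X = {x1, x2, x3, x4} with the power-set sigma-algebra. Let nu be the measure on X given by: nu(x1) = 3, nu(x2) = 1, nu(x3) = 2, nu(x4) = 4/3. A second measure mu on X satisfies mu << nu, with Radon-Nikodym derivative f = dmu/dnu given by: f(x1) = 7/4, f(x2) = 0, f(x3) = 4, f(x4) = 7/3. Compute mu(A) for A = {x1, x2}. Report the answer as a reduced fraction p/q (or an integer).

By the defining property of the Radon-Nikodym derivative, for every measurable set A,
  mu(A) = integral_A f dnu.
Since nu is a discrete measure concentrated on the atoms of X, the integral over A reduces to the sum
  mu(A) = sum_{x in A} f(x) * nu({x}).
Computing each term:
  x1: f(x1) * nu(x1) = 7/4 * 3 = 21/4.
  x2: f(x2) * nu(x2) = 0 * 1 = 0.
Summing: mu(A) = 21/4 + 0 = 21/4.

21/4


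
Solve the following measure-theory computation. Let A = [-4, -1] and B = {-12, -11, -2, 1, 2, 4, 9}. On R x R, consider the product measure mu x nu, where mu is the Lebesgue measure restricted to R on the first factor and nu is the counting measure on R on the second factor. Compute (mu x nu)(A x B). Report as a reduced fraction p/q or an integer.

For a measurable rectangle A x B, the product measure satisfies
  (mu x nu)(A x B) = mu(A) * nu(B).
  mu(A) = 3.
  nu(B) = 7.
  (mu x nu)(A x B) = 3 * 7 = 21.

21


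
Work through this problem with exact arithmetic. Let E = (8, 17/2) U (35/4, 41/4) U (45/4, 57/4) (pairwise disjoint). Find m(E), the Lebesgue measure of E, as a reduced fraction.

For pairwise disjoint intervals, m(union_i I_i) = sum_i m(I_i),
and m is invariant under swapping open/closed endpoints (single points have measure 0).
So m(E) = sum_i (b_i - a_i).
  I_1 has length 17/2 - 8 = 1/2.
  I_2 has length 41/4 - 35/4 = 3/2.
  I_3 has length 57/4 - 45/4 = 3.
Summing:
  m(E) = 1/2 + 3/2 + 3 = 5.

5


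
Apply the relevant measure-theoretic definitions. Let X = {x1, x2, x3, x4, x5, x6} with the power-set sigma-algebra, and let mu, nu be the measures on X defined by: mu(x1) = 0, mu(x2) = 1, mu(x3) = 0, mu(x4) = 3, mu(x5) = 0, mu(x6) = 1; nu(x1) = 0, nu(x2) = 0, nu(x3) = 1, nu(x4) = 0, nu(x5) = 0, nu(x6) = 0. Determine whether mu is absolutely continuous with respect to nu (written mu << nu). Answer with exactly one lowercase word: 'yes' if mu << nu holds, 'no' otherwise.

mu << nu means: every nu-null measurable set is also mu-null; equivalently, for every atom x, if nu({x}) = 0 then mu({x}) = 0.
Checking each atom:
  x1: nu = 0, mu = 0 -> consistent with mu << nu.
  x2: nu = 0, mu = 1 > 0 -> violates mu << nu.
  x3: nu = 1 > 0 -> no constraint.
  x4: nu = 0, mu = 3 > 0 -> violates mu << nu.
  x5: nu = 0, mu = 0 -> consistent with mu << nu.
  x6: nu = 0, mu = 1 > 0 -> violates mu << nu.
The atom(s) x2, x4, x6 violate the condition (nu = 0 but mu > 0). Therefore mu is NOT absolutely continuous w.r.t. nu.

no


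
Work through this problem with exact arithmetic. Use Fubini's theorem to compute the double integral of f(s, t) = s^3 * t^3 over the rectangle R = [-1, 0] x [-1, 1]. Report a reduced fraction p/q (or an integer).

f(s, t) is a tensor product of a function of s and a function of t, and both factors are bounded continuous (hence Lebesgue integrable) on the rectangle, so Fubini's theorem applies:
  integral_R f d(m x m) = (integral_a1^b1 s^3 ds) * (integral_a2^b2 t^3 dt).
Inner integral in s: integral_{-1}^{0} s^3 ds = (0^4 - (-1)^4)/4
  = -1/4.
Inner integral in t: integral_{-1}^{1} t^3 dt = (1^4 - (-1)^4)/4
  = 0.
Product: (-1/4) * (0) = 0.

0


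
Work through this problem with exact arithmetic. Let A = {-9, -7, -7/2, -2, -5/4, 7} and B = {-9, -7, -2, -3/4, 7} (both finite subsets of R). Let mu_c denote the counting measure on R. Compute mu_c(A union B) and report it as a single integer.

Counting measure on a finite set equals cardinality. By inclusion-exclusion, |A union B| = |A| + |B| - |A cap B|.
|A| = 6, |B| = 5, |A cap B| = 4.
So mu_c(A union B) = 6 + 5 - 4 = 7.

7


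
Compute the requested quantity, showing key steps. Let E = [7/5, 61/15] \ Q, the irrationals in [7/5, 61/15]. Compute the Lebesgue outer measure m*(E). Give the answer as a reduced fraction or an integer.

The interval I = [7/5, 61/15] has m(I) = 61/15 - 7/5 = 8/3 (endpoints are measure-zero, so open/closed/half-open agree). Write I = (I cap Q) u (I \ Q). The rationals in I are countable, so m*(I cap Q) = 0 (cover each rational by intervals whose total length is arbitrarily small). By countable subadditivity m*(I) <= m*(I cap Q) + m*(I \ Q), hence m*(I \ Q) >= m(I) = 8/3. The reverse inequality m*(I \ Q) <= m*(I) = 8/3 is trivial since (I \ Q) is a subset of I. Therefore m*(I \ Q) = 8/3.

8/3


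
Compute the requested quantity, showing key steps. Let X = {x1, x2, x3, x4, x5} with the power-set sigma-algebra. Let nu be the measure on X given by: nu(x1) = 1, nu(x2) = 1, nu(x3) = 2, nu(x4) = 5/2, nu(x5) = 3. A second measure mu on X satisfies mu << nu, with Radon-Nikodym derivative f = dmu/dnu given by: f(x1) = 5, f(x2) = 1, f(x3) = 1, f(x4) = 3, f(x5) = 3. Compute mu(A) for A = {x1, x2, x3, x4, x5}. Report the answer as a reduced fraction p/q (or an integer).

By the defining property of the Radon-Nikodym derivative, for every measurable set A,
  mu(A) = integral_A f dnu.
Since nu is a discrete measure concentrated on the atoms of X, the integral over A reduces to the sum
  mu(A) = sum_{x in A} f(x) * nu({x}).
Computing each term:
  x1: f(x1) * nu(x1) = 5 * 1 = 5.
  x2: f(x2) * nu(x2) = 1 * 1 = 1.
  x3: f(x3) * nu(x3) = 1 * 2 = 2.
  x4: f(x4) * nu(x4) = 3 * 5/2 = 15/2.
  x5: f(x5) * nu(x5) = 3 * 3 = 9.
Summing: mu(A) = 5 + 1 + 2 + 15/2 + 9 = 49/2.

49/2


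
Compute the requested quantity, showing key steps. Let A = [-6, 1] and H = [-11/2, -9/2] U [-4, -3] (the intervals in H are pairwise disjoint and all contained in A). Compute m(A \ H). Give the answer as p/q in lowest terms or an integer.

The ambient interval has length m(A) = 1 - (-6) = 7.
Since the holes are disjoint and sit inside A, by finite additivity
  m(H) = sum_i (b_i - a_i), and m(A \ H) = m(A) - m(H).
Computing the hole measures:
  m(H_1) = -9/2 - (-11/2) = 1.
  m(H_2) = -3 - (-4) = 1.
Summed: m(H) = 1 + 1 = 2.
So m(A \ H) = 7 - 2 = 5.

5


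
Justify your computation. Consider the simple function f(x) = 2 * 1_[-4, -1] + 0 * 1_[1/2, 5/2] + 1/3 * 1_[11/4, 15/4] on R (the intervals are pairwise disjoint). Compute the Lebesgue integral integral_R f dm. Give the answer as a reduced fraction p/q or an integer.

For a simple function f = sum_i c_i * 1_{A_i} with disjoint A_i,
  integral f dm = sum_i c_i * m(A_i).
Lengths of the A_i:
  m(A_1) = -1 - (-4) = 3.
  m(A_2) = 5/2 - 1/2 = 2.
  m(A_3) = 15/4 - 11/4 = 1.
Contributions c_i * m(A_i):
  (2) * (3) = 6.
  (0) * (2) = 0.
  (1/3) * (1) = 1/3.
Total: 6 + 0 + 1/3 = 19/3.

19/3


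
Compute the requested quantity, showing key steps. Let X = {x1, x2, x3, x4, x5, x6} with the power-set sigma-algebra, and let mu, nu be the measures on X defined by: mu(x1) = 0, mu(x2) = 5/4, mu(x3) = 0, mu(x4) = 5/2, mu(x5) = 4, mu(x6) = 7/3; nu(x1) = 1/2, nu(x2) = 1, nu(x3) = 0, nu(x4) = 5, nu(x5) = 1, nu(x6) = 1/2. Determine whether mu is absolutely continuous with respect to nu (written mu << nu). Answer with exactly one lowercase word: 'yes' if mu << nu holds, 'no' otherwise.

mu << nu means: every nu-null measurable set is also mu-null; equivalently, for every atom x, if nu({x}) = 0 then mu({x}) = 0.
Checking each atom:
  x1: nu = 1/2 > 0 -> no constraint.
  x2: nu = 1 > 0 -> no constraint.
  x3: nu = 0, mu = 0 -> consistent with mu << nu.
  x4: nu = 5 > 0 -> no constraint.
  x5: nu = 1 > 0 -> no constraint.
  x6: nu = 1/2 > 0 -> no constraint.
No atom violates the condition. Therefore mu << nu.

yes


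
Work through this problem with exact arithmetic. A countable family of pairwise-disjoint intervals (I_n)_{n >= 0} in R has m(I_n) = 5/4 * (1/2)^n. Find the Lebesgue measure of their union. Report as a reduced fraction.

By countable additivity of the Lebesgue measure on pairwise disjoint measurable sets,
  m(union_{n >= 0} I_n) = sum_{n >= 0} m(I_n) = sum_{n >= 0} a * r^n,
  with a = 5/4 and r = 1/2.
Since 0 < r = 1/2 < 1, the geometric series converges:
  sum_{n >= 0} a * r^n = a / (1 - r).
  = 5/4 / (1 - 1/2)
  = 5/4 / (1/2)
  = 5/2.

5/2


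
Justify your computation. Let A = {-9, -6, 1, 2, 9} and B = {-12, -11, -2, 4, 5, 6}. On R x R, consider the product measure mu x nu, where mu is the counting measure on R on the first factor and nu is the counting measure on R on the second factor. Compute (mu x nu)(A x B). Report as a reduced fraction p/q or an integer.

For a measurable rectangle A x B, the product measure satisfies
  (mu x nu)(A x B) = mu(A) * nu(B).
  mu(A) = 5.
  nu(B) = 6.
  (mu x nu)(A x B) = 5 * 6 = 30.

30


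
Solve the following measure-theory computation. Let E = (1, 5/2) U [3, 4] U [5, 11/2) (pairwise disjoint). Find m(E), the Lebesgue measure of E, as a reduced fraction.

For pairwise disjoint intervals, m(union_i I_i) = sum_i m(I_i),
and m is invariant under swapping open/closed endpoints (single points have measure 0).
So m(E) = sum_i (b_i - a_i).
  I_1 has length 5/2 - 1 = 3/2.
  I_2 has length 4 - 3 = 1.
  I_3 has length 11/2 - 5 = 1/2.
Summing:
  m(E) = 3/2 + 1 + 1/2 = 3.

3


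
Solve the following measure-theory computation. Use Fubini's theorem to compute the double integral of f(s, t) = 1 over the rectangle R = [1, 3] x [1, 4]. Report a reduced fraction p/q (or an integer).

f(s, t) is a tensor product of a function of s and a function of t, and both factors are bounded continuous (hence Lebesgue integrable) on the rectangle, so Fubini's theorem applies:
  integral_R f d(m x m) = (integral_a1^b1 1 ds) * (integral_a2^b2 1 dt).
Inner integral in s: integral_{1}^{3} 1 ds = (3^1 - 1^1)/1
  = 2.
Inner integral in t: integral_{1}^{4} 1 dt = (4^1 - 1^1)/1
  = 3.
Product: (2) * (3) = 6.

6


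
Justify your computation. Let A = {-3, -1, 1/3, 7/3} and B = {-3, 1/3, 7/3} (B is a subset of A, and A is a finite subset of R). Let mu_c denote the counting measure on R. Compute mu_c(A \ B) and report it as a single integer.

Counting measure assigns mu_c(E) = |E| (number of elements) when E is finite. For B subset A, A \ B is the set of elements of A not in B, so |A \ B| = |A| - |B|.
|A| = 4, |B| = 3, so mu_c(A \ B) = 4 - 3 = 1.

1


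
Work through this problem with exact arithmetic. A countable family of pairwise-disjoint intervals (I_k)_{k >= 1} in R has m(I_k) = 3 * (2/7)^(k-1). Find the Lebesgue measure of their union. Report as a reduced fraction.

By countable additivity of the Lebesgue measure on pairwise disjoint measurable sets,
  m(union_{k >= 1} I_k) = sum_{k >= 1} m(I_k) = sum_{k >= 1} a * r^(k-1),
  with a = 3 and r = 2/7.
Since 0 < r = 2/7 < 1, the geometric series converges:
  sum_{k >= 1} a * r^(k-1) = a / (1 - r).
  = 3 / (1 - 2/7)
  = 3 / (5/7)
  = 21/5.

21/5


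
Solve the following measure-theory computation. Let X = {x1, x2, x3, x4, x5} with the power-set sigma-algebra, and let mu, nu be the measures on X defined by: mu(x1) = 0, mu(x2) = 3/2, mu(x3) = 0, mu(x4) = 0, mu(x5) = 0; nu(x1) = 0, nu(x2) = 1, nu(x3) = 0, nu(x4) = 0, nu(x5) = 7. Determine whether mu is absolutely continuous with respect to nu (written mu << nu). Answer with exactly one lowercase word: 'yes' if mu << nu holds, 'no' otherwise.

mu << nu means: every nu-null measurable set is also mu-null; equivalently, for every atom x, if nu({x}) = 0 then mu({x}) = 0.
Checking each atom:
  x1: nu = 0, mu = 0 -> consistent with mu << nu.
  x2: nu = 1 > 0 -> no constraint.
  x3: nu = 0, mu = 0 -> consistent with mu << nu.
  x4: nu = 0, mu = 0 -> consistent with mu << nu.
  x5: nu = 7 > 0 -> no constraint.
No atom violates the condition. Therefore mu << nu.

yes


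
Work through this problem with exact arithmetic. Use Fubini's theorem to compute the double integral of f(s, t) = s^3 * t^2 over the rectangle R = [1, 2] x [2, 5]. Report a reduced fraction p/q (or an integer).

f(s, t) is a tensor product of a function of s and a function of t, and both factors are bounded continuous (hence Lebesgue integrable) on the rectangle, so Fubini's theorem applies:
  integral_R f d(m x m) = (integral_a1^b1 s^3 ds) * (integral_a2^b2 t^2 dt).
Inner integral in s: integral_{1}^{2} s^3 ds = (2^4 - 1^4)/4
  = 15/4.
Inner integral in t: integral_{2}^{5} t^2 dt = (5^3 - 2^3)/3
  = 39.
Product: (15/4) * (39) = 585/4.

585/4


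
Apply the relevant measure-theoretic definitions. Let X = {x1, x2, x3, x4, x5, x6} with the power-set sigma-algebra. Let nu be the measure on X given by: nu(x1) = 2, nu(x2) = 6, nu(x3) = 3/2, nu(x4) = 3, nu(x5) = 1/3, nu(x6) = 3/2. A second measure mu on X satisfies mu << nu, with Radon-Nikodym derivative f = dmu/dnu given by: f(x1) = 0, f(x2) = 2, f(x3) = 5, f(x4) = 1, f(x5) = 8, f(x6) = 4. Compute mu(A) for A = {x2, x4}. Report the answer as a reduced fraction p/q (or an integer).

By the defining property of the Radon-Nikodym derivative, for every measurable set A,
  mu(A) = integral_A f dnu.
Since nu is a discrete measure concentrated on the atoms of X, the integral over A reduces to the sum
  mu(A) = sum_{x in A} f(x) * nu({x}).
Computing each term:
  x2: f(x2) * nu(x2) = 2 * 6 = 12.
  x4: f(x4) * nu(x4) = 1 * 3 = 3.
Summing: mu(A) = 12 + 3 = 15.

15


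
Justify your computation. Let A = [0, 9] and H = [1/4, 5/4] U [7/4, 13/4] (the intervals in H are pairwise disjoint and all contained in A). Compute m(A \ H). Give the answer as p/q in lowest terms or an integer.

The ambient interval has length m(A) = 9 - 0 = 9.
Since the holes are disjoint and sit inside A, by finite additivity
  m(H) = sum_i (b_i - a_i), and m(A \ H) = m(A) - m(H).
Computing the hole measures:
  m(H_1) = 5/4 - 1/4 = 1.
  m(H_2) = 13/4 - 7/4 = 3/2.
Summed: m(H) = 1 + 3/2 = 5/2.
So m(A \ H) = 9 - 5/2 = 13/2.

13/2


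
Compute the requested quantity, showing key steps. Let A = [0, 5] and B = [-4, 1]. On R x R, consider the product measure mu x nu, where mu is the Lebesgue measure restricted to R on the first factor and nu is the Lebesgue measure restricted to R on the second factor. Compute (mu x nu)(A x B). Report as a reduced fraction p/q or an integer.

For a measurable rectangle A x B, the product measure satisfies
  (mu x nu)(A x B) = mu(A) * nu(B).
  mu(A) = 5.
  nu(B) = 5.
  (mu x nu)(A x B) = 5 * 5 = 25.

25


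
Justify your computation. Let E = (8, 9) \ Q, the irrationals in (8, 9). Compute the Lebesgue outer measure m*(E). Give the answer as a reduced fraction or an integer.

The interval I = (8, 9) has m(I) = 9 - 8 = 1 (endpoints are measure-zero, so open/closed/half-open agree). Write I = (I cap Q) u (I \ Q). The rationals in I are countable, so m*(I cap Q) = 0 (cover each rational by intervals whose total length is arbitrarily small). By countable subadditivity m*(I) <= m*(I cap Q) + m*(I \ Q), hence m*(I \ Q) >= m(I) = 1. The reverse inequality m*(I \ Q) <= m*(I) = 1 is trivial since (I \ Q) is a subset of I. Therefore m*(I \ Q) = 1.

1


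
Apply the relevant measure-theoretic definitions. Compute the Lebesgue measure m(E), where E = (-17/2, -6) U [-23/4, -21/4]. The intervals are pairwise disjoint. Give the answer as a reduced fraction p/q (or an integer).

For pairwise disjoint intervals, m(union_i I_i) = sum_i m(I_i),
and m is invariant under swapping open/closed endpoints (single points have measure 0).
So m(E) = sum_i (b_i - a_i).
  I_1 has length -6 - (-17/2) = 5/2.
  I_2 has length -21/4 - (-23/4) = 1/2.
Summing:
  m(E) = 5/2 + 1/2 = 3.

3


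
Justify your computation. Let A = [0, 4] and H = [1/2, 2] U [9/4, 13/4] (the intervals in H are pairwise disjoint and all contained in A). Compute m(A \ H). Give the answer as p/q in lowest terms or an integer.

The ambient interval has length m(A) = 4 - 0 = 4.
Since the holes are disjoint and sit inside A, by finite additivity
  m(H) = sum_i (b_i - a_i), and m(A \ H) = m(A) - m(H).
Computing the hole measures:
  m(H_1) = 2 - 1/2 = 3/2.
  m(H_2) = 13/4 - 9/4 = 1.
Summed: m(H) = 3/2 + 1 = 5/2.
So m(A \ H) = 4 - 5/2 = 3/2.

3/2


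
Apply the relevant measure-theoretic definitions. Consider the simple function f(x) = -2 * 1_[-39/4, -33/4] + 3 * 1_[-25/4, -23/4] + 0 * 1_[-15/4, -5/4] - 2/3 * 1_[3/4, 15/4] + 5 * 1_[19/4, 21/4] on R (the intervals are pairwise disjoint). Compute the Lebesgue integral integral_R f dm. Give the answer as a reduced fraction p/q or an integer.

For a simple function f = sum_i c_i * 1_{A_i} with disjoint A_i,
  integral f dm = sum_i c_i * m(A_i).
Lengths of the A_i:
  m(A_1) = -33/4 - (-39/4) = 3/2.
  m(A_2) = -23/4 - (-25/4) = 1/2.
  m(A_3) = -5/4 - (-15/4) = 5/2.
  m(A_4) = 15/4 - 3/4 = 3.
  m(A_5) = 21/4 - 19/4 = 1/2.
Contributions c_i * m(A_i):
  (-2) * (3/2) = -3.
  (3) * (1/2) = 3/2.
  (0) * (5/2) = 0.
  (-2/3) * (3) = -2.
  (5) * (1/2) = 5/2.
Total: -3 + 3/2 + 0 - 2 + 5/2 = -1.

-1


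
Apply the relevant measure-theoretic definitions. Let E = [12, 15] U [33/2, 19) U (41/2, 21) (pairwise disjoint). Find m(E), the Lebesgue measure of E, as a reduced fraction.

For pairwise disjoint intervals, m(union_i I_i) = sum_i m(I_i),
and m is invariant under swapping open/closed endpoints (single points have measure 0).
So m(E) = sum_i (b_i - a_i).
  I_1 has length 15 - 12 = 3.
  I_2 has length 19 - 33/2 = 5/2.
  I_3 has length 21 - 41/2 = 1/2.
Summing:
  m(E) = 3 + 5/2 + 1/2 = 6.

6


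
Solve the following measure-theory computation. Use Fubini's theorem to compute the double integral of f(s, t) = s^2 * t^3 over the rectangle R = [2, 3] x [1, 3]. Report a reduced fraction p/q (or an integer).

f(s, t) is a tensor product of a function of s and a function of t, and both factors are bounded continuous (hence Lebesgue integrable) on the rectangle, so Fubini's theorem applies:
  integral_R f d(m x m) = (integral_a1^b1 s^2 ds) * (integral_a2^b2 t^3 dt).
Inner integral in s: integral_{2}^{3} s^2 ds = (3^3 - 2^3)/3
  = 19/3.
Inner integral in t: integral_{1}^{3} t^3 dt = (3^4 - 1^4)/4
  = 20.
Product: (19/3) * (20) = 380/3.

380/3


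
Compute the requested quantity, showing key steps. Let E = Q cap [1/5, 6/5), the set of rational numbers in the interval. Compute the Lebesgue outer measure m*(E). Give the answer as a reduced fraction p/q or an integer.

Q cap [1/5, 6/5) is countable; list its elements as q_1, q_2, ... . Fix eps > 0 and cover the k-th point by an interval of length eps * 2^(-k). The cover has total length eps * sum_{k>=1} 2^(-k) = eps, so by definition of outer measure m*(Q cap [1/5, 6/5)) <= eps. Since eps was arbitrary and m* >= 0, the outer measure is 0.

0


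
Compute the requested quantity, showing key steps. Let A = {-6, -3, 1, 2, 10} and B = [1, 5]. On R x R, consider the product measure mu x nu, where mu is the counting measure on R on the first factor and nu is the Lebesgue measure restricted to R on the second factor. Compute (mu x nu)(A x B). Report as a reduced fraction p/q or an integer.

For a measurable rectangle A x B, the product measure satisfies
  (mu x nu)(A x B) = mu(A) * nu(B).
  mu(A) = 5.
  nu(B) = 4.
  (mu x nu)(A x B) = 5 * 4 = 20.

20


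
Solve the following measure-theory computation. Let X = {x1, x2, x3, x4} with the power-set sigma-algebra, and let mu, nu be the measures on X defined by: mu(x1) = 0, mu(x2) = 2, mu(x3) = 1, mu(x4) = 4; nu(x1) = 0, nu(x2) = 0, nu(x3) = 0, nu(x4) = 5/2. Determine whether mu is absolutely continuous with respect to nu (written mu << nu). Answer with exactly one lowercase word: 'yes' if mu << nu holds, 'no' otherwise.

mu << nu means: every nu-null measurable set is also mu-null; equivalently, for every atom x, if nu({x}) = 0 then mu({x}) = 0.
Checking each atom:
  x1: nu = 0, mu = 0 -> consistent with mu << nu.
  x2: nu = 0, mu = 2 > 0 -> violates mu << nu.
  x3: nu = 0, mu = 1 > 0 -> violates mu << nu.
  x4: nu = 5/2 > 0 -> no constraint.
The atom(s) x2, x3 violate the condition (nu = 0 but mu > 0). Therefore mu is NOT absolutely continuous w.r.t. nu.

no


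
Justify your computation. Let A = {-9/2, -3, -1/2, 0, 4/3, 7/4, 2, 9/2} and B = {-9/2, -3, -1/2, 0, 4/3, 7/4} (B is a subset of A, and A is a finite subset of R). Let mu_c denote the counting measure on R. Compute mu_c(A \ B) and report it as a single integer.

Counting measure assigns mu_c(E) = |E| (number of elements) when E is finite. For B subset A, A \ B is the set of elements of A not in B, so |A \ B| = |A| - |B|.
|A| = 8, |B| = 6, so mu_c(A \ B) = 8 - 6 = 2.

2
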